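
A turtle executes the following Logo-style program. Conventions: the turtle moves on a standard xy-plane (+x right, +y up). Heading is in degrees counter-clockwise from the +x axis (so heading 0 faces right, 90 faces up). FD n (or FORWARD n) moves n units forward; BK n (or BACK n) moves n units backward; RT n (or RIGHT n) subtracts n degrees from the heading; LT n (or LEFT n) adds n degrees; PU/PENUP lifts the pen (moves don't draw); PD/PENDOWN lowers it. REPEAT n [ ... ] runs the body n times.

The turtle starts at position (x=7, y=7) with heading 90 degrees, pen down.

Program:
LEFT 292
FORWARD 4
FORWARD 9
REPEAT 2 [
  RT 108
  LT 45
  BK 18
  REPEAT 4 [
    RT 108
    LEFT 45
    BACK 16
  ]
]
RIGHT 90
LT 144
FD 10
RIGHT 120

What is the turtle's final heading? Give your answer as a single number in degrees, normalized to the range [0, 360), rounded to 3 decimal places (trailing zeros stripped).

Executing turtle program step by step:
Start: pos=(7,7), heading=90, pen down
LT 292: heading 90 -> 22
FD 4: (7,7) -> (10.709,8.498) [heading=22, draw]
FD 9: (10.709,8.498) -> (19.053,11.87) [heading=22, draw]
REPEAT 2 [
  -- iteration 1/2 --
  RT 108: heading 22 -> 274
  LT 45: heading 274 -> 319
  BK 18: (19.053,11.87) -> (5.469,23.679) [heading=319, draw]
  REPEAT 4 [
    -- iteration 1/4 --
    RT 108: heading 319 -> 211
    LT 45: heading 211 -> 256
    BK 16: (5.469,23.679) -> (9.339,39.204) [heading=256, draw]
    -- iteration 2/4 --
    RT 108: heading 256 -> 148
    LT 45: heading 148 -> 193
    BK 16: (9.339,39.204) -> (24.929,42.803) [heading=193, draw]
    -- iteration 3/4 --
    RT 108: heading 193 -> 85
    LT 45: heading 85 -> 130
    BK 16: (24.929,42.803) -> (35.214,30.546) [heading=130, draw]
    -- iteration 4/4 --
    RT 108: heading 130 -> 22
    LT 45: heading 22 -> 67
    BK 16: (35.214,30.546) -> (28.962,15.818) [heading=67, draw]
  ]
  -- iteration 2/2 --
  RT 108: heading 67 -> 319
  LT 45: heading 319 -> 4
  BK 18: (28.962,15.818) -> (11.006,14.562) [heading=4, draw]
  REPEAT 4 [
    -- iteration 1/4 --
    RT 108: heading 4 -> 256
    LT 45: heading 256 -> 301
    BK 16: (11.006,14.562) -> (2.765,28.277) [heading=301, draw]
    -- iteration 2/4 --
    RT 108: heading 301 -> 193
    LT 45: heading 193 -> 238
    BK 16: (2.765,28.277) -> (11.244,41.846) [heading=238, draw]
    -- iteration 3/4 --
    RT 108: heading 238 -> 130
    LT 45: heading 130 -> 175
    BK 16: (11.244,41.846) -> (27.183,40.451) [heading=175, draw]
    -- iteration 4/4 --
    RT 108: heading 175 -> 67
    LT 45: heading 67 -> 112
    BK 16: (27.183,40.451) -> (33.177,25.617) [heading=112, draw]
  ]
]
RT 90: heading 112 -> 22
LT 144: heading 22 -> 166
FD 10: (33.177,25.617) -> (23.474,28.036) [heading=166, draw]
RT 120: heading 166 -> 46
Final: pos=(23.474,28.036), heading=46, 13 segment(s) drawn

Answer: 46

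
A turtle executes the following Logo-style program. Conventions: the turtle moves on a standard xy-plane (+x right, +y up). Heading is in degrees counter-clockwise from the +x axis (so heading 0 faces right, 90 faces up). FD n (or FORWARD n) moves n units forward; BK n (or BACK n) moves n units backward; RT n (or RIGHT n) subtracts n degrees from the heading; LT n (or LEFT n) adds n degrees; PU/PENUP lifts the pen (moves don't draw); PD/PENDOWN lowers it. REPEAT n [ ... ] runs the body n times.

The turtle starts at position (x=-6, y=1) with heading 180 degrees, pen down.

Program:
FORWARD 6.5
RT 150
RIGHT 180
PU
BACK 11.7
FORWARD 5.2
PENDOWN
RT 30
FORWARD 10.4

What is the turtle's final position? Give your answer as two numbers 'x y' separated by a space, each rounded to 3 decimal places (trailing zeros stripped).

Answer: -17.271 4.25

Derivation:
Executing turtle program step by step:
Start: pos=(-6,1), heading=180, pen down
FD 6.5: (-6,1) -> (-12.5,1) [heading=180, draw]
RT 150: heading 180 -> 30
RT 180: heading 30 -> 210
PU: pen up
BK 11.7: (-12.5,1) -> (-2.368,6.85) [heading=210, move]
FD 5.2: (-2.368,6.85) -> (-6.871,4.25) [heading=210, move]
PD: pen down
RT 30: heading 210 -> 180
FD 10.4: (-6.871,4.25) -> (-17.271,4.25) [heading=180, draw]
Final: pos=(-17.271,4.25), heading=180, 2 segment(s) drawn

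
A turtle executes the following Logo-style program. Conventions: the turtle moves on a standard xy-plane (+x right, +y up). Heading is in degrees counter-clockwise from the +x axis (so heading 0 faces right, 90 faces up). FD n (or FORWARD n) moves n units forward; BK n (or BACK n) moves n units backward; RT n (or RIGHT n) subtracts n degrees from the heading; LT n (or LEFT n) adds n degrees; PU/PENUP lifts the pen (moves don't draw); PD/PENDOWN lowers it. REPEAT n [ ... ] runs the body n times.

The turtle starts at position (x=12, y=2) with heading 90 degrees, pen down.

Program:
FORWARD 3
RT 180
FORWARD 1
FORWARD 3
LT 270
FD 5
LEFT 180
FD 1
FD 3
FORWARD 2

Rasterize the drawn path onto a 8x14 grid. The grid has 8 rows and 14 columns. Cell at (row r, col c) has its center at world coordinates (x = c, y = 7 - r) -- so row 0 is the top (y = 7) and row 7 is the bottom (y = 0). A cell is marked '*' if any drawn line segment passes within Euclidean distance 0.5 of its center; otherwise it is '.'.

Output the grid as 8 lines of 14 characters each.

Segment 0: (12,2) -> (12,5)
Segment 1: (12,5) -> (12,4)
Segment 2: (12,4) -> (12,1)
Segment 3: (12,1) -> (7,1)
Segment 4: (7,1) -> (8,1)
Segment 5: (8,1) -> (11,1)
Segment 6: (11,1) -> (13,1)

Answer: ..............
..............
............*.
............*.
............*.
............*.
.......*******
..............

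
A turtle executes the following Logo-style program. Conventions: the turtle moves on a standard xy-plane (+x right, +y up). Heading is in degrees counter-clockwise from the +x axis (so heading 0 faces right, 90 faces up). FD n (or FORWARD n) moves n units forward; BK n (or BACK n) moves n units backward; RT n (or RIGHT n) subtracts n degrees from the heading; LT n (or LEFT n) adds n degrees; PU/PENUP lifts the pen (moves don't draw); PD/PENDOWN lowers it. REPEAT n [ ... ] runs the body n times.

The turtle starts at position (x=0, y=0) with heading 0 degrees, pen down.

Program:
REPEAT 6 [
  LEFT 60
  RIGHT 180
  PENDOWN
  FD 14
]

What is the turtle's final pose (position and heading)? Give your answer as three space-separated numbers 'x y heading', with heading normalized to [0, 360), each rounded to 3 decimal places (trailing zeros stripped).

Answer: 0 0 0

Derivation:
Executing turtle program step by step:
Start: pos=(0,0), heading=0, pen down
REPEAT 6 [
  -- iteration 1/6 --
  LT 60: heading 0 -> 60
  RT 180: heading 60 -> 240
  PD: pen down
  FD 14: (0,0) -> (-7,-12.124) [heading=240, draw]
  -- iteration 2/6 --
  LT 60: heading 240 -> 300
  RT 180: heading 300 -> 120
  PD: pen down
  FD 14: (-7,-12.124) -> (-14,0) [heading=120, draw]
  -- iteration 3/6 --
  LT 60: heading 120 -> 180
  RT 180: heading 180 -> 0
  PD: pen down
  FD 14: (-14,0) -> (0,0) [heading=0, draw]
  -- iteration 4/6 --
  LT 60: heading 0 -> 60
  RT 180: heading 60 -> 240
  PD: pen down
  FD 14: (0,0) -> (-7,-12.124) [heading=240, draw]
  -- iteration 5/6 --
  LT 60: heading 240 -> 300
  RT 180: heading 300 -> 120
  PD: pen down
  FD 14: (-7,-12.124) -> (-14,0) [heading=120, draw]
  -- iteration 6/6 --
  LT 60: heading 120 -> 180
  RT 180: heading 180 -> 0
  PD: pen down
  FD 14: (-14,0) -> (0,0) [heading=0, draw]
]
Final: pos=(0,0), heading=0, 6 segment(s) drawn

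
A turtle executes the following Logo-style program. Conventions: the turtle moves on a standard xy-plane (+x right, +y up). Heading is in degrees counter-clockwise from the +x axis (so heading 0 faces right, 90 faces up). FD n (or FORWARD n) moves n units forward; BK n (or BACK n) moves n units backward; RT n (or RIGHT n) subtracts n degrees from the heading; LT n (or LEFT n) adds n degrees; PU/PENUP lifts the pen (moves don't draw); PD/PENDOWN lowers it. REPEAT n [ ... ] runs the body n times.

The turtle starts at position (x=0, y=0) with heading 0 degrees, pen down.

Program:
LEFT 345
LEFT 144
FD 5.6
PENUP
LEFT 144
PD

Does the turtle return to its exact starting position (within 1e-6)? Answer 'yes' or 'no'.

Answer: no

Derivation:
Executing turtle program step by step:
Start: pos=(0,0), heading=0, pen down
LT 345: heading 0 -> 345
LT 144: heading 345 -> 129
FD 5.6: (0,0) -> (-3.524,4.352) [heading=129, draw]
PU: pen up
LT 144: heading 129 -> 273
PD: pen down
Final: pos=(-3.524,4.352), heading=273, 1 segment(s) drawn

Start position: (0, 0)
Final position: (-3.524, 4.352)
Distance = 5.6; >= 1e-6 -> NOT closed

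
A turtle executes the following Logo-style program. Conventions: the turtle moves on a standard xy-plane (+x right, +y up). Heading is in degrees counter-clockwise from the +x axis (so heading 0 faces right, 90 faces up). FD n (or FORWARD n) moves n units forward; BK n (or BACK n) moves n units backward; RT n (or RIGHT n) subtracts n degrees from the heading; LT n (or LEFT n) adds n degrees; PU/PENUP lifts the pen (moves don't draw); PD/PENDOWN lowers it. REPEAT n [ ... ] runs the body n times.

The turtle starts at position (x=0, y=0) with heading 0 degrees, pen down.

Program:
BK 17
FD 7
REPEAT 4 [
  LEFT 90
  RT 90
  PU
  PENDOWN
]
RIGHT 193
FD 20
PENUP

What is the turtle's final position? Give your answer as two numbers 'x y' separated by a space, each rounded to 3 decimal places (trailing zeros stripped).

Executing turtle program step by step:
Start: pos=(0,0), heading=0, pen down
BK 17: (0,0) -> (-17,0) [heading=0, draw]
FD 7: (-17,0) -> (-10,0) [heading=0, draw]
REPEAT 4 [
  -- iteration 1/4 --
  LT 90: heading 0 -> 90
  RT 90: heading 90 -> 0
  PU: pen up
  PD: pen down
  -- iteration 2/4 --
  LT 90: heading 0 -> 90
  RT 90: heading 90 -> 0
  PU: pen up
  PD: pen down
  -- iteration 3/4 --
  LT 90: heading 0 -> 90
  RT 90: heading 90 -> 0
  PU: pen up
  PD: pen down
  -- iteration 4/4 --
  LT 90: heading 0 -> 90
  RT 90: heading 90 -> 0
  PU: pen up
  PD: pen down
]
RT 193: heading 0 -> 167
FD 20: (-10,0) -> (-29.487,4.499) [heading=167, draw]
PU: pen up
Final: pos=(-29.487,4.499), heading=167, 3 segment(s) drawn

Answer: -29.487 4.499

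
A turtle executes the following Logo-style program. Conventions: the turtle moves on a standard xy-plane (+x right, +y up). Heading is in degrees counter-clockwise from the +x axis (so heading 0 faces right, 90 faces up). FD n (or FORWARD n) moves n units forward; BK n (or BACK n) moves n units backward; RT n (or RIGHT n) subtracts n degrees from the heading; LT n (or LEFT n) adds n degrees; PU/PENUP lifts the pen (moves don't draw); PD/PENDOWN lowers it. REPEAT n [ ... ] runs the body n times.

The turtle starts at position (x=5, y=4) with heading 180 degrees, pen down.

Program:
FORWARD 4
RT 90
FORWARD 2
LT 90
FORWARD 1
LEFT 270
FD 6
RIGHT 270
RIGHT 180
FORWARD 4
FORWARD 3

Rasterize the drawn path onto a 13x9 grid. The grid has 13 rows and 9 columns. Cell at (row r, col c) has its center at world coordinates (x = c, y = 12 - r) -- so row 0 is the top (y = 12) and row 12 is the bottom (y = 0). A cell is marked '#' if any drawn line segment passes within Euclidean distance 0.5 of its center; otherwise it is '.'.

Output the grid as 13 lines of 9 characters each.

Segment 0: (5,4) -> (1,4)
Segment 1: (1,4) -> (1,6)
Segment 2: (1,6) -> (0,6)
Segment 3: (0,6) -> (0,12)
Segment 4: (0,12) -> (4,12)
Segment 5: (4,12) -> (7,12)

Answer: ########.
#........
#........
#........
#........
#........
##.......
.#.......
.#####...
.........
.........
.........
.........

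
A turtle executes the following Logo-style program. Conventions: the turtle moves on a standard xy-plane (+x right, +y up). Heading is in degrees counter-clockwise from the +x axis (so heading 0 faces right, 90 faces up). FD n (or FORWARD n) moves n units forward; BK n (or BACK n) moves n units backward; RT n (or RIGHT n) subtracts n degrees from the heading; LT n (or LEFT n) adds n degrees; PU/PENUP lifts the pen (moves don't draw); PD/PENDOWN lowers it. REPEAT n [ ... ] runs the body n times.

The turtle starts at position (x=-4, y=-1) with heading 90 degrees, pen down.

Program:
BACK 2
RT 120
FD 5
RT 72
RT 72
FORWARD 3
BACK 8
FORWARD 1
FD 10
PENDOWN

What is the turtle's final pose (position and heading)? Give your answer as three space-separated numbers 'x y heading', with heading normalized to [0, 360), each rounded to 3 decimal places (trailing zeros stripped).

Executing turtle program step by step:
Start: pos=(-4,-1), heading=90, pen down
BK 2: (-4,-1) -> (-4,-3) [heading=90, draw]
RT 120: heading 90 -> 330
FD 5: (-4,-3) -> (0.33,-5.5) [heading=330, draw]
RT 72: heading 330 -> 258
RT 72: heading 258 -> 186
FD 3: (0.33,-5.5) -> (-2.653,-5.814) [heading=186, draw]
BK 8: (-2.653,-5.814) -> (5.303,-4.977) [heading=186, draw]
FD 1: (5.303,-4.977) -> (4.308,-5.082) [heading=186, draw]
FD 10: (4.308,-5.082) -> (-5.637,-6.127) [heading=186, draw]
PD: pen down
Final: pos=(-5.637,-6.127), heading=186, 6 segment(s) drawn

Answer: -5.637 -6.127 186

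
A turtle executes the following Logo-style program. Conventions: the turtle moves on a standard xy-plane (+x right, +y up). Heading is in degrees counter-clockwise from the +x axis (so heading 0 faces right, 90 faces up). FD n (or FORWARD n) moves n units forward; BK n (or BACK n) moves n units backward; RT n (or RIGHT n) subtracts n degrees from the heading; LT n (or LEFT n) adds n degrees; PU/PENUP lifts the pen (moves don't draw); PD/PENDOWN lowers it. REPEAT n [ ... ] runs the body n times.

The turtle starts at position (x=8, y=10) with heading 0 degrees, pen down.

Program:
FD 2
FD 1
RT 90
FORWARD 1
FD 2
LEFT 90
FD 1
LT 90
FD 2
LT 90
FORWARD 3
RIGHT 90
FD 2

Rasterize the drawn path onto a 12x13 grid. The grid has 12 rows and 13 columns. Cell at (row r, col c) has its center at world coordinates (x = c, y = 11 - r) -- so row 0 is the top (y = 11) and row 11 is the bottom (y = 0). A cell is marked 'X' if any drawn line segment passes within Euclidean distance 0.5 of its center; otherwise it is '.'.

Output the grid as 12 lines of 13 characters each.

Answer: .........X...
........XXXX.
.........XXXX
...........XX
...........XX
.............
.............
.............
.............
.............
.............
.............

Derivation:
Segment 0: (8,10) -> (10,10)
Segment 1: (10,10) -> (11,10)
Segment 2: (11,10) -> (11,9)
Segment 3: (11,9) -> (11,7)
Segment 4: (11,7) -> (12,7)
Segment 5: (12,7) -> (12,9)
Segment 6: (12,9) -> (9,9)
Segment 7: (9,9) -> (9,11)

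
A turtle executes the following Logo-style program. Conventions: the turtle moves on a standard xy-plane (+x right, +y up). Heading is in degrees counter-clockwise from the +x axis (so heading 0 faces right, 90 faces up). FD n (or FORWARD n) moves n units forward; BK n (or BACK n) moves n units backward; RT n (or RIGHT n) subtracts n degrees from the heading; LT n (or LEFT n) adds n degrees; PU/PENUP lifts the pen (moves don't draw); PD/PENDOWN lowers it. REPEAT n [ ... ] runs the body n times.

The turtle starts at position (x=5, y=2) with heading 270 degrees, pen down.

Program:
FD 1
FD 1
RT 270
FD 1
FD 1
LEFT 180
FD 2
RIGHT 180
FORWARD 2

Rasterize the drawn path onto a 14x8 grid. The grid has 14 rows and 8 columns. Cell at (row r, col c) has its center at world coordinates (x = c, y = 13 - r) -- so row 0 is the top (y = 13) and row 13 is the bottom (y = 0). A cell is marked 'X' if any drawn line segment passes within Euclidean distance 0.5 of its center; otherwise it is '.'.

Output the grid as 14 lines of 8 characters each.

Answer: ........
........
........
........
........
........
........
........
........
........
........
.....X..
.....X..
.....XXX

Derivation:
Segment 0: (5,2) -> (5,1)
Segment 1: (5,1) -> (5,0)
Segment 2: (5,0) -> (6,0)
Segment 3: (6,0) -> (7,0)
Segment 4: (7,0) -> (5,0)
Segment 5: (5,0) -> (7,0)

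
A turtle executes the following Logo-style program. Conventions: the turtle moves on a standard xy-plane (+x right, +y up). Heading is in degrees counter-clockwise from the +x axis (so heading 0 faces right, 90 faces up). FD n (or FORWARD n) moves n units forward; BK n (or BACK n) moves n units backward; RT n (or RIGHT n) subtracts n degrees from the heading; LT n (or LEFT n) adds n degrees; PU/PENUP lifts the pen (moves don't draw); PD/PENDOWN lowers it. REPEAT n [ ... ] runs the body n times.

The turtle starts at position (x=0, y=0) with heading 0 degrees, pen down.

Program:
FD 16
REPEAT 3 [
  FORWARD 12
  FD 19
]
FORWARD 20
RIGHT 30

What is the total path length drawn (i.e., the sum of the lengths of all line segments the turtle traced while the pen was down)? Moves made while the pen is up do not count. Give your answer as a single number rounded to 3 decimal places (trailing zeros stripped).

Answer: 129

Derivation:
Executing turtle program step by step:
Start: pos=(0,0), heading=0, pen down
FD 16: (0,0) -> (16,0) [heading=0, draw]
REPEAT 3 [
  -- iteration 1/3 --
  FD 12: (16,0) -> (28,0) [heading=0, draw]
  FD 19: (28,0) -> (47,0) [heading=0, draw]
  -- iteration 2/3 --
  FD 12: (47,0) -> (59,0) [heading=0, draw]
  FD 19: (59,0) -> (78,0) [heading=0, draw]
  -- iteration 3/3 --
  FD 12: (78,0) -> (90,0) [heading=0, draw]
  FD 19: (90,0) -> (109,0) [heading=0, draw]
]
FD 20: (109,0) -> (129,0) [heading=0, draw]
RT 30: heading 0 -> 330
Final: pos=(129,0), heading=330, 8 segment(s) drawn

Segment lengths:
  seg 1: (0,0) -> (16,0), length = 16
  seg 2: (16,0) -> (28,0), length = 12
  seg 3: (28,0) -> (47,0), length = 19
  seg 4: (47,0) -> (59,0), length = 12
  seg 5: (59,0) -> (78,0), length = 19
  seg 6: (78,0) -> (90,0), length = 12
  seg 7: (90,0) -> (109,0), length = 19
  seg 8: (109,0) -> (129,0), length = 20
Total = 129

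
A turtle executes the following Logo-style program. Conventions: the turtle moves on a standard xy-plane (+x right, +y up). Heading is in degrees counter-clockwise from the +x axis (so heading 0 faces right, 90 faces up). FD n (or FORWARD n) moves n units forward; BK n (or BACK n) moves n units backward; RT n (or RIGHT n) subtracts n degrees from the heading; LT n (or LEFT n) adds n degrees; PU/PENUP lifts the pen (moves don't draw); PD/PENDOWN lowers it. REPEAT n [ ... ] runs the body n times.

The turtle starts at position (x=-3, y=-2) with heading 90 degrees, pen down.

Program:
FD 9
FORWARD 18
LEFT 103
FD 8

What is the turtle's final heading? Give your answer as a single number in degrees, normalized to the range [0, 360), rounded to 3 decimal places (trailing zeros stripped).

Answer: 193

Derivation:
Executing turtle program step by step:
Start: pos=(-3,-2), heading=90, pen down
FD 9: (-3,-2) -> (-3,7) [heading=90, draw]
FD 18: (-3,7) -> (-3,25) [heading=90, draw]
LT 103: heading 90 -> 193
FD 8: (-3,25) -> (-10.795,23.2) [heading=193, draw]
Final: pos=(-10.795,23.2), heading=193, 3 segment(s) drawn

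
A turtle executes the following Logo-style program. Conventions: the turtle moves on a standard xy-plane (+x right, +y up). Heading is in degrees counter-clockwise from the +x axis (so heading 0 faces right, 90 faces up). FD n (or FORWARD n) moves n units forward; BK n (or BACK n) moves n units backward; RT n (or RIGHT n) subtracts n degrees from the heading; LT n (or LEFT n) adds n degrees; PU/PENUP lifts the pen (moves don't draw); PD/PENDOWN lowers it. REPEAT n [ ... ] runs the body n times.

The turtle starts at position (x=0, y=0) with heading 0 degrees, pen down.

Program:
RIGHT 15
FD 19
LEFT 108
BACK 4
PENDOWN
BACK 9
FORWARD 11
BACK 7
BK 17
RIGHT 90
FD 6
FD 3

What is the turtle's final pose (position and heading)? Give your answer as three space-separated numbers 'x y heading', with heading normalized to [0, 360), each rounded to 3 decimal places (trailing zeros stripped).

Answer: 28.701 -30.411 3

Derivation:
Executing turtle program step by step:
Start: pos=(0,0), heading=0, pen down
RT 15: heading 0 -> 345
FD 19: (0,0) -> (18.353,-4.918) [heading=345, draw]
LT 108: heading 345 -> 93
BK 4: (18.353,-4.918) -> (18.562,-8.912) [heading=93, draw]
PD: pen down
BK 9: (18.562,-8.912) -> (19.033,-17.9) [heading=93, draw]
FD 11: (19.033,-17.9) -> (18.457,-6.915) [heading=93, draw]
BK 7: (18.457,-6.915) -> (18.824,-13.905) [heading=93, draw]
BK 17: (18.824,-13.905) -> (19.713,-30.882) [heading=93, draw]
RT 90: heading 93 -> 3
FD 6: (19.713,-30.882) -> (25.705,-30.568) [heading=3, draw]
FD 3: (25.705,-30.568) -> (28.701,-30.411) [heading=3, draw]
Final: pos=(28.701,-30.411), heading=3, 8 segment(s) drawn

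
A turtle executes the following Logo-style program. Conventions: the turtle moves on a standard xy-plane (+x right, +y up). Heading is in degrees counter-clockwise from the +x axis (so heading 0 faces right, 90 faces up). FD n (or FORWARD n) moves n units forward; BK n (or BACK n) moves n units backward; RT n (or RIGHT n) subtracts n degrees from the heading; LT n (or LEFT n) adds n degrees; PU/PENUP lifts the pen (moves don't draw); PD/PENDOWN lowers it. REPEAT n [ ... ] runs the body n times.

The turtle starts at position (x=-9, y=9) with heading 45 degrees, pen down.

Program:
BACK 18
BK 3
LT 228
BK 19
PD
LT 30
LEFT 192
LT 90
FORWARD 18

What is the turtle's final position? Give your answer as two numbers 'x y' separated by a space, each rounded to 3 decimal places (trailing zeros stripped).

Executing turtle program step by step:
Start: pos=(-9,9), heading=45, pen down
BK 18: (-9,9) -> (-21.728,-3.728) [heading=45, draw]
BK 3: (-21.728,-3.728) -> (-23.849,-5.849) [heading=45, draw]
LT 228: heading 45 -> 273
BK 19: (-23.849,-5.849) -> (-24.844,13.125) [heading=273, draw]
PD: pen down
LT 30: heading 273 -> 303
LT 192: heading 303 -> 135
LT 90: heading 135 -> 225
FD 18: (-24.844,13.125) -> (-37.572,0.397) [heading=225, draw]
Final: pos=(-37.572,0.397), heading=225, 4 segment(s) drawn

Answer: -37.572 0.397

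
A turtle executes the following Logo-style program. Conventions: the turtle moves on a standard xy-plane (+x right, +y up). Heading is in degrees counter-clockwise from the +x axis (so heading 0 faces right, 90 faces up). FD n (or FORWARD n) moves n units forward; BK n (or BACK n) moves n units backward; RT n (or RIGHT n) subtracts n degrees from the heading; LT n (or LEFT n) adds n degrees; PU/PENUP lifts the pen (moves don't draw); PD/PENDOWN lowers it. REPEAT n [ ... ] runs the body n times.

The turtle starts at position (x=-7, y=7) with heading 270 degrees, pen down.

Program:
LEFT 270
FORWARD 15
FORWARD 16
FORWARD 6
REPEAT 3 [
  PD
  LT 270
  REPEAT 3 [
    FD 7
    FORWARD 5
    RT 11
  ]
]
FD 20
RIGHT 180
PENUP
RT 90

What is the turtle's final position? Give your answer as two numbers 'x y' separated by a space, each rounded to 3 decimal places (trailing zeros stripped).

Answer: -66.037 12.334

Derivation:
Executing turtle program step by step:
Start: pos=(-7,7), heading=270, pen down
LT 270: heading 270 -> 180
FD 15: (-7,7) -> (-22,7) [heading=180, draw]
FD 16: (-22,7) -> (-38,7) [heading=180, draw]
FD 6: (-38,7) -> (-44,7) [heading=180, draw]
REPEAT 3 [
  -- iteration 1/3 --
  PD: pen down
  LT 270: heading 180 -> 90
  REPEAT 3 [
    -- iteration 1/3 --
    FD 7: (-44,7) -> (-44,14) [heading=90, draw]
    FD 5: (-44,14) -> (-44,19) [heading=90, draw]
    RT 11: heading 90 -> 79
    -- iteration 2/3 --
    FD 7: (-44,19) -> (-42.664,25.871) [heading=79, draw]
    FD 5: (-42.664,25.871) -> (-41.71,30.78) [heading=79, draw]
    RT 11: heading 79 -> 68
    -- iteration 3/3 --
    FD 7: (-41.71,30.78) -> (-39.088,37.27) [heading=68, draw]
    FD 5: (-39.088,37.27) -> (-37.215,41.906) [heading=68, draw]
    RT 11: heading 68 -> 57
  ]
  -- iteration 2/3 --
  PD: pen down
  LT 270: heading 57 -> 327
  REPEAT 3 [
    -- iteration 1/3 --
    FD 7: (-37.215,41.906) -> (-31.344,38.093) [heading=327, draw]
    FD 5: (-31.344,38.093) -> (-27.151,35.37) [heading=327, draw]
    RT 11: heading 327 -> 316
    -- iteration 2/3 --
    FD 7: (-27.151,35.37) -> (-22.116,30.507) [heading=316, draw]
    FD 5: (-22.116,30.507) -> (-18.519,27.034) [heading=316, draw]
    RT 11: heading 316 -> 305
    -- iteration 3/3 --
    FD 7: (-18.519,27.034) -> (-14.504,21.3) [heading=305, draw]
    FD 5: (-14.504,21.3) -> (-11.636,17.204) [heading=305, draw]
    RT 11: heading 305 -> 294
  ]
  -- iteration 3/3 --
  PD: pen down
  LT 270: heading 294 -> 204
  REPEAT 3 [
    -- iteration 1/3 --
    FD 7: (-11.636,17.204) -> (-18.031,14.357) [heading=204, draw]
    FD 5: (-18.031,14.357) -> (-22.599,12.323) [heading=204, draw]
    RT 11: heading 204 -> 193
    -- iteration 2/3 --
    FD 7: (-22.599,12.323) -> (-29.419,10.749) [heading=193, draw]
    FD 5: (-29.419,10.749) -> (-34.291,9.624) [heading=193, draw]
    RT 11: heading 193 -> 182
    -- iteration 3/3 --
    FD 7: (-34.291,9.624) -> (-41.287,9.38) [heading=182, draw]
    FD 5: (-41.287,9.38) -> (-46.284,9.205) [heading=182, draw]
    RT 11: heading 182 -> 171
  ]
]
FD 20: (-46.284,9.205) -> (-66.037,12.334) [heading=171, draw]
RT 180: heading 171 -> 351
PU: pen up
RT 90: heading 351 -> 261
Final: pos=(-66.037,12.334), heading=261, 22 segment(s) drawn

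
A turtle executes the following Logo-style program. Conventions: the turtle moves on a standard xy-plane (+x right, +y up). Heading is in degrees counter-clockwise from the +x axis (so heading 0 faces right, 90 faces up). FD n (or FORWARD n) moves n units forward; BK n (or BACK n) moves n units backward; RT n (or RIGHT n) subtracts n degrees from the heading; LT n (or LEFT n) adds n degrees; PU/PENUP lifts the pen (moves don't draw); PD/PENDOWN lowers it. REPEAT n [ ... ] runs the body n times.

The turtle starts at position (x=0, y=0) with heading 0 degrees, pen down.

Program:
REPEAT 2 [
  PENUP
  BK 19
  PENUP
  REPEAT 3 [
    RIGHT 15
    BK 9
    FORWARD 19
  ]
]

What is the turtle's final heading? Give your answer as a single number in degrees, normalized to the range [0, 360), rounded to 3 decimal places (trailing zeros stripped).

Answer: 270

Derivation:
Executing turtle program step by step:
Start: pos=(0,0), heading=0, pen down
REPEAT 2 [
  -- iteration 1/2 --
  PU: pen up
  BK 19: (0,0) -> (-19,0) [heading=0, move]
  PU: pen up
  REPEAT 3 [
    -- iteration 1/3 --
    RT 15: heading 0 -> 345
    BK 9: (-19,0) -> (-27.693,2.329) [heading=345, move]
    FD 19: (-27.693,2.329) -> (-9.341,-2.588) [heading=345, move]
    -- iteration 2/3 --
    RT 15: heading 345 -> 330
    BK 9: (-9.341,-2.588) -> (-17.135,1.912) [heading=330, move]
    FD 19: (-17.135,1.912) -> (-0.68,-7.588) [heading=330, move]
    -- iteration 3/3 --
    RT 15: heading 330 -> 315
    BK 9: (-0.68,-7.588) -> (-7.044,-1.224) [heading=315, move]
    FD 19: (-7.044,-1.224) -> (6.391,-14.659) [heading=315, move]
  ]
  -- iteration 2/2 --
  PU: pen up
  BK 19: (6.391,-14.659) -> (-7.044,-1.224) [heading=315, move]
  PU: pen up
  REPEAT 3 [
    -- iteration 1/3 --
    RT 15: heading 315 -> 300
    BK 9: (-7.044,-1.224) -> (-11.544,6.57) [heading=300, move]
    FD 19: (-11.544,6.57) -> (-2.044,-9.884) [heading=300, move]
    -- iteration 2/3 --
    RT 15: heading 300 -> 285
    BK 9: (-2.044,-9.884) -> (-4.374,-1.191) [heading=285, move]
    FD 19: (-4.374,-1.191) -> (0.544,-19.544) [heading=285, move]
    -- iteration 3/3 --
    RT 15: heading 285 -> 270
    BK 9: (0.544,-19.544) -> (0.544,-10.544) [heading=270, move]
    FD 19: (0.544,-10.544) -> (0.544,-29.544) [heading=270, move]
  ]
]
Final: pos=(0.544,-29.544), heading=270, 0 segment(s) drawn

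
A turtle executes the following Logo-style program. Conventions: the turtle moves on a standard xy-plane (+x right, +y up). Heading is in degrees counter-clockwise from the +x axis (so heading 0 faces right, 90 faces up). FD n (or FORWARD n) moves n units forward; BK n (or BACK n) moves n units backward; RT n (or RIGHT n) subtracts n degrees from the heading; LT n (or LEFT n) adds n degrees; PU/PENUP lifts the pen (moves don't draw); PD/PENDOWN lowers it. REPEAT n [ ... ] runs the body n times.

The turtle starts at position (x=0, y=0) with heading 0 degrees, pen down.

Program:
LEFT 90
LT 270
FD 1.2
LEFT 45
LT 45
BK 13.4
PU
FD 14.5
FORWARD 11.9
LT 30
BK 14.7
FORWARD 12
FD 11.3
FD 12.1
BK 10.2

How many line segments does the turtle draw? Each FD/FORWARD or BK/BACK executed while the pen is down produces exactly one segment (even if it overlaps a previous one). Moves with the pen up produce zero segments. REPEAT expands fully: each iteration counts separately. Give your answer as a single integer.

Executing turtle program step by step:
Start: pos=(0,0), heading=0, pen down
LT 90: heading 0 -> 90
LT 270: heading 90 -> 0
FD 1.2: (0,0) -> (1.2,0) [heading=0, draw]
LT 45: heading 0 -> 45
LT 45: heading 45 -> 90
BK 13.4: (1.2,0) -> (1.2,-13.4) [heading=90, draw]
PU: pen up
FD 14.5: (1.2,-13.4) -> (1.2,1.1) [heading=90, move]
FD 11.9: (1.2,1.1) -> (1.2,13) [heading=90, move]
LT 30: heading 90 -> 120
BK 14.7: (1.2,13) -> (8.55,0.269) [heading=120, move]
FD 12: (8.55,0.269) -> (2.55,10.662) [heading=120, move]
FD 11.3: (2.55,10.662) -> (-3.1,20.448) [heading=120, move]
FD 12.1: (-3.1,20.448) -> (-9.15,30.927) [heading=120, move]
BK 10.2: (-9.15,30.927) -> (-4.05,22.093) [heading=120, move]
Final: pos=(-4.05,22.093), heading=120, 2 segment(s) drawn
Segments drawn: 2

Answer: 2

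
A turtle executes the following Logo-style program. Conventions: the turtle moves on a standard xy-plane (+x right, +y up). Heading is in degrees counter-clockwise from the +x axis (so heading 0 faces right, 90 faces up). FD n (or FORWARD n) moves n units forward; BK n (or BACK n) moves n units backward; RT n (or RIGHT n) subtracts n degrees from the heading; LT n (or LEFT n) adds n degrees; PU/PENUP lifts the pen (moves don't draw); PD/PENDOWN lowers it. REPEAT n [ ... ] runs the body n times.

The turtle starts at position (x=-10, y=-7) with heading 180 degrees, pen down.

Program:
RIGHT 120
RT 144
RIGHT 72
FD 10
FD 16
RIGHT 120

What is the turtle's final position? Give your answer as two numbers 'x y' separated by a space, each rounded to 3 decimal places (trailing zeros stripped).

Executing turtle program step by step:
Start: pos=(-10,-7), heading=180, pen down
RT 120: heading 180 -> 60
RT 144: heading 60 -> 276
RT 72: heading 276 -> 204
FD 10: (-10,-7) -> (-19.135,-11.067) [heading=204, draw]
FD 16: (-19.135,-11.067) -> (-33.752,-17.575) [heading=204, draw]
RT 120: heading 204 -> 84
Final: pos=(-33.752,-17.575), heading=84, 2 segment(s) drawn

Answer: -33.752 -17.575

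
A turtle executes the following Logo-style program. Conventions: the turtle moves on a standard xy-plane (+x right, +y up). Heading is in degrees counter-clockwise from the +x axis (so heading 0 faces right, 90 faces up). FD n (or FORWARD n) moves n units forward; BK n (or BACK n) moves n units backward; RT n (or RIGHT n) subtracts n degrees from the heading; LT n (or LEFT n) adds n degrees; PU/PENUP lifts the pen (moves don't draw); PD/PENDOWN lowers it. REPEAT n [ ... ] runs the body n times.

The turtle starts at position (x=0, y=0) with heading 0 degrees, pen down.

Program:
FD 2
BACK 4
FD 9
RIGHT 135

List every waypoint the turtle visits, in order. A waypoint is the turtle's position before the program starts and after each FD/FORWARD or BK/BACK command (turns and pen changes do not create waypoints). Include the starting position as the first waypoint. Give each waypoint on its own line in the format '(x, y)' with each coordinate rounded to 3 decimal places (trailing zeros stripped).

Executing turtle program step by step:
Start: pos=(0,0), heading=0, pen down
FD 2: (0,0) -> (2,0) [heading=0, draw]
BK 4: (2,0) -> (-2,0) [heading=0, draw]
FD 9: (-2,0) -> (7,0) [heading=0, draw]
RT 135: heading 0 -> 225
Final: pos=(7,0), heading=225, 3 segment(s) drawn
Waypoints (4 total):
(0, 0)
(2, 0)
(-2, 0)
(7, 0)

Answer: (0, 0)
(2, 0)
(-2, 0)
(7, 0)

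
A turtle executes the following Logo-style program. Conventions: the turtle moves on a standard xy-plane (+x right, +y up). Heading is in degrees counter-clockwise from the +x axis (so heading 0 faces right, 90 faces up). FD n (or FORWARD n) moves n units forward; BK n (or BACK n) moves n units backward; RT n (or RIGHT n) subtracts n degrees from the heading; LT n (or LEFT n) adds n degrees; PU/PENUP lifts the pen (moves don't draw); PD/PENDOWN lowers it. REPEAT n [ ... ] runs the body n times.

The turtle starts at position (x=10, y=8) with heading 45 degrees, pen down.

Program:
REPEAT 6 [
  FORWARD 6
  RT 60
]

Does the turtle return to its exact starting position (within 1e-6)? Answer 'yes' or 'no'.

Executing turtle program step by step:
Start: pos=(10,8), heading=45, pen down
REPEAT 6 [
  -- iteration 1/6 --
  FD 6: (10,8) -> (14.243,12.243) [heading=45, draw]
  RT 60: heading 45 -> 345
  -- iteration 2/6 --
  FD 6: (14.243,12.243) -> (20.038,10.69) [heading=345, draw]
  RT 60: heading 345 -> 285
  -- iteration 3/6 --
  FD 6: (20.038,10.69) -> (21.591,4.894) [heading=285, draw]
  RT 60: heading 285 -> 225
  -- iteration 4/6 --
  FD 6: (21.591,4.894) -> (17.348,0.652) [heading=225, draw]
  RT 60: heading 225 -> 165
  -- iteration 5/6 --
  FD 6: (17.348,0.652) -> (11.553,2.204) [heading=165, draw]
  RT 60: heading 165 -> 105
  -- iteration 6/6 --
  FD 6: (11.553,2.204) -> (10,8) [heading=105, draw]
  RT 60: heading 105 -> 45
]
Final: pos=(10,8), heading=45, 6 segment(s) drawn

Start position: (10, 8)
Final position: (10, 8)
Distance = 0; < 1e-6 -> CLOSED

Answer: yes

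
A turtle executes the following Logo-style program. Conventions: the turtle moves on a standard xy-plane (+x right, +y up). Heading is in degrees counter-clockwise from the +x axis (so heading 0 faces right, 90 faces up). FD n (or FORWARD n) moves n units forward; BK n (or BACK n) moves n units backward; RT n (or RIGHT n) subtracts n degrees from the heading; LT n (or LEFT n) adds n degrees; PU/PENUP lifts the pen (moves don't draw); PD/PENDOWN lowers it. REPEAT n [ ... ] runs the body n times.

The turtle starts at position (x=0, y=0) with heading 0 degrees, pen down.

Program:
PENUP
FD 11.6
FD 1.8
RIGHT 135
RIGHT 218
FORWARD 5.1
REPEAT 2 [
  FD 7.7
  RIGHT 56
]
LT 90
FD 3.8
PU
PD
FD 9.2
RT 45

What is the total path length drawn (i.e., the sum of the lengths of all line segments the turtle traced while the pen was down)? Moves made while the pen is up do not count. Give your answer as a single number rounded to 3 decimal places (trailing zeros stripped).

Answer: 9.2

Derivation:
Executing turtle program step by step:
Start: pos=(0,0), heading=0, pen down
PU: pen up
FD 11.6: (0,0) -> (11.6,0) [heading=0, move]
FD 1.8: (11.6,0) -> (13.4,0) [heading=0, move]
RT 135: heading 0 -> 225
RT 218: heading 225 -> 7
FD 5.1: (13.4,0) -> (18.462,0.622) [heading=7, move]
REPEAT 2 [
  -- iteration 1/2 --
  FD 7.7: (18.462,0.622) -> (26.105,1.56) [heading=7, move]
  RT 56: heading 7 -> 311
  -- iteration 2/2 --
  FD 7.7: (26.105,1.56) -> (31.156,-4.251) [heading=311, move]
  RT 56: heading 311 -> 255
]
LT 90: heading 255 -> 345
FD 3.8: (31.156,-4.251) -> (34.827,-5.235) [heading=345, move]
PU: pen up
PD: pen down
FD 9.2: (34.827,-5.235) -> (43.713,-7.616) [heading=345, draw]
RT 45: heading 345 -> 300
Final: pos=(43.713,-7.616), heading=300, 1 segment(s) drawn

Segment lengths:
  seg 1: (34.827,-5.235) -> (43.713,-7.616), length = 9.2
Total = 9.2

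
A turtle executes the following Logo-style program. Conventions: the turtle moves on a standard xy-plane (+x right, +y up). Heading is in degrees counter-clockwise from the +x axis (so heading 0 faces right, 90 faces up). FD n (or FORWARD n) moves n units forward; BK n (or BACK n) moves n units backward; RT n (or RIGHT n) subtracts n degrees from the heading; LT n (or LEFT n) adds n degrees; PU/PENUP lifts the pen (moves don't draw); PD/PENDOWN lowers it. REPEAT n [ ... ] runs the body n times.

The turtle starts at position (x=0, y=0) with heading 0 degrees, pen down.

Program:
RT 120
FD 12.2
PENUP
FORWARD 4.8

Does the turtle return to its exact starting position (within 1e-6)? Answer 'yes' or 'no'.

Executing turtle program step by step:
Start: pos=(0,0), heading=0, pen down
RT 120: heading 0 -> 240
FD 12.2: (0,0) -> (-6.1,-10.566) [heading=240, draw]
PU: pen up
FD 4.8: (-6.1,-10.566) -> (-8.5,-14.722) [heading=240, move]
Final: pos=(-8.5,-14.722), heading=240, 1 segment(s) drawn

Start position: (0, 0)
Final position: (-8.5, -14.722)
Distance = 17; >= 1e-6 -> NOT closed

Answer: no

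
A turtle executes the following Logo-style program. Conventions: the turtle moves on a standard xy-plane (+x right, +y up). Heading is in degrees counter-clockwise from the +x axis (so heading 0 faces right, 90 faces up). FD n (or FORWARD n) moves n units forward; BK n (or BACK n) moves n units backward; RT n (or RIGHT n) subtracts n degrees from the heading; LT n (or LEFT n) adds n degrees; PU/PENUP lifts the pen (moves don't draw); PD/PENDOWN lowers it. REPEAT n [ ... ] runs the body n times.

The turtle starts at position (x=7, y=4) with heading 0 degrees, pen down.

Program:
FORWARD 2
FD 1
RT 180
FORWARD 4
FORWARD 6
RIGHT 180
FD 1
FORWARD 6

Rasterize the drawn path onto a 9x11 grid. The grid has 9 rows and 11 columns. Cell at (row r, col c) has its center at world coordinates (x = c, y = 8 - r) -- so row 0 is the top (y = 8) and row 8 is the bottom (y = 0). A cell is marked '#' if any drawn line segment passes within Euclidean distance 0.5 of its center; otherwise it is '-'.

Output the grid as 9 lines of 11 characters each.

Segment 0: (7,4) -> (9,4)
Segment 1: (9,4) -> (10,4)
Segment 2: (10,4) -> (6,4)
Segment 3: (6,4) -> (0,4)
Segment 4: (0,4) -> (1,4)
Segment 5: (1,4) -> (7,4)

Answer: -----------
-----------
-----------
-----------
###########
-----------
-----------
-----------
-----------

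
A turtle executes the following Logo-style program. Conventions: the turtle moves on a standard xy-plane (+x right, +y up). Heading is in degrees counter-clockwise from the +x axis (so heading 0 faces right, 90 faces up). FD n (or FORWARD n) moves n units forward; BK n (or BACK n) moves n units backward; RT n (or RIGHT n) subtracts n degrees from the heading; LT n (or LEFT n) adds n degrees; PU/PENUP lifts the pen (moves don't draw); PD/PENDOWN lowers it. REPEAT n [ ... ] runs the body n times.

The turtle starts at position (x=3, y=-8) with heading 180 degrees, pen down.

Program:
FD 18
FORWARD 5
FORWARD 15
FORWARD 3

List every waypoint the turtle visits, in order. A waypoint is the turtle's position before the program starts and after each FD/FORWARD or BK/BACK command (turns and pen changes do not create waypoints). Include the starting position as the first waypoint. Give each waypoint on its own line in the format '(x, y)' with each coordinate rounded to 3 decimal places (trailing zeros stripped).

Answer: (3, -8)
(-15, -8)
(-20, -8)
(-35, -8)
(-38, -8)

Derivation:
Executing turtle program step by step:
Start: pos=(3,-8), heading=180, pen down
FD 18: (3,-8) -> (-15,-8) [heading=180, draw]
FD 5: (-15,-8) -> (-20,-8) [heading=180, draw]
FD 15: (-20,-8) -> (-35,-8) [heading=180, draw]
FD 3: (-35,-8) -> (-38,-8) [heading=180, draw]
Final: pos=(-38,-8), heading=180, 4 segment(s) drawn
Waypoints (5 total):
(3, -8)
(-15, -8)
(-20, -8)
(-35, -8)
(-38, -8)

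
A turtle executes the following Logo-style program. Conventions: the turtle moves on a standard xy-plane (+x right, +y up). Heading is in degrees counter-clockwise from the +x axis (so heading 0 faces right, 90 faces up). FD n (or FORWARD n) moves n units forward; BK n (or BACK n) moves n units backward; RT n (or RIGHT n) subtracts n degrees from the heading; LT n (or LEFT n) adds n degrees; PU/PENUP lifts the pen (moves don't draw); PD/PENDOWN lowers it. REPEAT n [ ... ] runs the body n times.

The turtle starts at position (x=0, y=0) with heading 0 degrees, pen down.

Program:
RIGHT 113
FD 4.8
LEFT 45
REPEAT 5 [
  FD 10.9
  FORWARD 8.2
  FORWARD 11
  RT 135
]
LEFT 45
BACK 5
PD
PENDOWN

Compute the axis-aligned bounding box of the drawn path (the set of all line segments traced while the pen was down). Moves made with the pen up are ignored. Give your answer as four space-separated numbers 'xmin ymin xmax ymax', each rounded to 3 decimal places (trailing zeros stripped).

Executing turtle program step by step:
Start: pos=(0,0), heading=0, pen down
RT 113: heading 0 -> 247
FD 4.8: (0,0) -> (-1.876,-4.418) [heading=247, draw]
LT 45: heading 247 -> 292
REPEAT 5 [
  -- iteration 1/5 --
  FD 10.9: (-1.876,-4.418) -> (2.208,-14.525) [heading=292, draw]
  FD 8.2: (2.208,-14.525) -> (5.279,-22.128) [heading=292, draw]
  FD 11: (5.279,-22.128) -> (9.4,-32.327) [heading=292, draw]
  RT 135: heading 292 -> 157
  -- iteration 2/5 --
  FD 10.9: (9.4,-32.327) -> (-0.633,-28.068) [heading=157, draw]
  FD 8.2: (-0.633,-28.068) -> (-8.181,-24.864) [heading=157, draw]
  FD 11: (-8.181,-24.864) -> (-18.307,-20.566) [heading=157, draw]
  RT 135: heading 157 -> 22
  -- iteration 3/5 --
  FD 10.9: (-18.307,-20.566) -> (-8.201,-16.482) [heading=22, draw]
  FD 8.2: (-8.201,-16.482) -> (-0.598,-13.411) [heading=22, draw]
  FD 11: (-0.598,-13.411) -> (9.601,-9.29) [heading=22, draw]
  RT 135: heading 22 -> 247
  -- iteration 4/5 --
  FD 10.9: (9.601,-9.29) -> (5.342,-19.323) [heading=247, draw]
  FD 8.2: (5.342,-19.323) -> (2.138,-26.872) [heading=247, draw]
  FD 11: (2.138,-26.872) -> (-2.16,-36.997) [heading=247, draw]
  RT 135: heading 247 -> 112
  -- iteration 5/5 --
  FD 10.9: (-2.16,-36.997) -> (-6.243,-26.891) [heading=112, draw]
  FD 8.2: (-6.243,-26.891) -> (-9.315,-19.288) [heading=112, draw]
  FD 11: (-9.315,-19.288) -> (-13.435,-9.089) [heading=112, draw]
  RT 135: heading 112 -> 337
]
LT 45: heading 337 -> 22
BK 5: (-13.435,-9.089) -> (-18.071,-10.962) [heading=22, draw]
PD: pen down
PD: pen down
Final: pos=(-18.071,-10.962), heading=22, 17 segment(s) drawn

Segment endpoints: x in {-18.307, -18.071, -13.435, -9.315, -8.201, -8.181, -6.243, -2.16, -1.876, -0.633, -0.598, 0, 2.138, 2.208, 5.279, 5.342, 9.4, 9.601}, y in {-36.997, -32.327, -28.068, -26.891, -26.872, -24.864, -22.128, -20.566, -19.323, -19.288, -16.482, -14.525, -13.411, -10.962, -9.29, -9.089, -4.418, 0}
xmin=-18.307, ymin=-36.997, xmax=9.601, ymax=0

Answer: -18.307 -36.997 9.601 0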